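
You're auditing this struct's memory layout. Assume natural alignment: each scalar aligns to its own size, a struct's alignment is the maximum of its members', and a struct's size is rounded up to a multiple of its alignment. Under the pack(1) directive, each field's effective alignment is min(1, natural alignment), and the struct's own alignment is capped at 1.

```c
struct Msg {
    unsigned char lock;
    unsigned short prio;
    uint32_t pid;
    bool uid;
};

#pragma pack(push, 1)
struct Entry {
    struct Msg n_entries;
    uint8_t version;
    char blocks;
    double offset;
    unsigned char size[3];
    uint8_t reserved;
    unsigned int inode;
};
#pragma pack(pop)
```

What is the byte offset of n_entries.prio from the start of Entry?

2

Msg: 0..1  lock  (1B, 1-aligned); 1..2  -- padding (1B); 2..4  prio  (2B, 2-aligned); 4..8  pid  (4B, 4-aligned); 8..9  uid  (1B, 1-aligned); 9..12  -- tail padding (3B); sizeof = 12, alignof = 4
0..12  n_entries  (12B, 1-aligned)
within Msg: prio at 2
0 + 2 = 2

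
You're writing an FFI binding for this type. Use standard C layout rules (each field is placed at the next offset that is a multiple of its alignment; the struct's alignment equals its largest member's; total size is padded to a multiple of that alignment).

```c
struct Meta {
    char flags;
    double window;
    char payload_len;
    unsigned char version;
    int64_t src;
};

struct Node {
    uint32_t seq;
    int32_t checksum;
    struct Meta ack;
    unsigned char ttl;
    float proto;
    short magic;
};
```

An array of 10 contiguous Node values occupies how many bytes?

560

Meta: 0..1  flags  (1B, 1-aligned); 1..8  -- padding (7B); 8..16  window  (8B, 8-aligned); 16..17  payload_len  (1B, 1-aligned); 17..18  version  (1B, 1-aligned); 18..24  -- padding (6B); 24..32  src  (8B, 8-aligned); sizeof = 32, alignof = 8
0..4  seq  (4B, 4-aligned)
4..8  checksum  (4B, 4-aligned)
8..40  ack  (32B, 8-aligned)
40..41  ttl  (1B, 1-aligned)
41..44  -- padding (3B)
44..48  proto  (4B, 4-aligned)
48..50  magic  (2B, 2-aligned)
50..56  -- tail padding (6B)
sizeof = 56, alignof = 8
array of 10: 10 × 56 = 560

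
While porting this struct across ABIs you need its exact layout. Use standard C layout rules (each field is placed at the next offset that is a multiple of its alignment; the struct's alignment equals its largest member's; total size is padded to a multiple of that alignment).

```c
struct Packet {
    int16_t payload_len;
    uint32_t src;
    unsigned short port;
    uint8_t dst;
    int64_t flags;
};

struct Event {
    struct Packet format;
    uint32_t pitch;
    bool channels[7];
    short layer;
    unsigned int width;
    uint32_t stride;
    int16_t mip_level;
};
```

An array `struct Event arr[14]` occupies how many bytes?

784

Packet: 0..2  payload_len  (2B, 2-aligned); 2..4  -- padding (2B); 4..8  src  (4B, 4-aligned); 8..10  port  (2B, 2-aligned); 10..11  dst  (1B, 1-aligned); 11..16  -- padding (5B); 16..24  flags  (8B, 8-aligned); sizeof = 24, alignof = 8
0..24  format  (24B, 8-aligned)
24..28  pitch  (4B, 4-aligned)
28..35  channels  (7B, 1-aligned)
35..36  -- padding (1B)
36..38  layer  (2B, 2-aligned)
38..40  -- padding (2B)
40..44  width  (4B, 4-aligned)
44..48  stride  (4B, 4-aligned)
48..50  mip_level  (2B, 2-aligned)
50..56  -- tail padding (6B)
sizeof = 56, alignof = 8
array of 14: 14 × 56 = 784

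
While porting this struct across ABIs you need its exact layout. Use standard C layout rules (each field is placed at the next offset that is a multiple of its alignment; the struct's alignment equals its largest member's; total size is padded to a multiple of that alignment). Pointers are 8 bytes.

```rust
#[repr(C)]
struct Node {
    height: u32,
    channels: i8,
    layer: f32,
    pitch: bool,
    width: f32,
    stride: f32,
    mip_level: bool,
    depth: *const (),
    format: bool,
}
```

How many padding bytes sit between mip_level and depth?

7

height at 0 (size 4, align 4) → ends 4
channels at 4 (size 1, align 1) → ends 5
pad 3 to align 4 for layer
layer at 8 (size 4, align 4) → ends 12
pitch at 12 (size 1, align 1) → ends 13
pad 3 to align 4 for width
width at 16 (size 4, align 4) → ends 20
stride at 20 (size 4, align 4) → ends 24
mip_level at 24 (size 1, align 1) → ends 25
pad 7 to align 8 for depth
depth at 32 (size 8, align 8) → ends 40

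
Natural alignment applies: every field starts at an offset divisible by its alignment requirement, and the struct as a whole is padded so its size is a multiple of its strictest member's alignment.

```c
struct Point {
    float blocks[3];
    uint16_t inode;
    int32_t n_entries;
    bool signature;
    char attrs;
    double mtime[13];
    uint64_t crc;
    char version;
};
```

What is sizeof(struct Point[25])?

@0: blocks [12B, align 4] → 12
@12: inode [2B, align 2] → 14
+2 pad (align 4)
@16: n_entries [4B, align 4] → 20
@20: signature [1B, align 1] → 21
@21: attrs [1B, align 1] → 22
+2 pad (align 8)
@24: mtime [104B, align 8] → 128
@128: crc [8B, align 8] → 136
@136: version [1B, align 1] → 137
+7 tail pad (align 8)
size 144, align 8
array of 25: 25 × 144 = 3600

3600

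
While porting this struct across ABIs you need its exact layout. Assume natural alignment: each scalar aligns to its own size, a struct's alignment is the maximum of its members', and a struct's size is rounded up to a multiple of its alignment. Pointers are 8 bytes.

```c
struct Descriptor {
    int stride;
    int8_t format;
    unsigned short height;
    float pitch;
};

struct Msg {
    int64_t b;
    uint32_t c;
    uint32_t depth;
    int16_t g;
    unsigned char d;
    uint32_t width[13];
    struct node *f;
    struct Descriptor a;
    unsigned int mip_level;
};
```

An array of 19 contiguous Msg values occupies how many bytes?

1824

Descriptor: stride at 0 (size 4, align 4) → ends 4; format at 4 (size 1, align 1) → ends 5; pad 1 to align 2 for height; height at 6 (size 2, align 2) → ends 8; pitch at 8 (size 4, align 4) → ends 12; total 12 bytes, alignment 4
b at 0 (size 8, align 8) → ends 8
c at 8 (size 4, align 4) → ends 12
depth at 12 (size 4, align 4) → ends 16
g at 16 (size 2, align 2) → ends 18
d at 18 (size 1, align 1) → ends 19
pad 1 to align 4 for width
width at 20 (size 52, align 4) → ends 72
f at 72 (size 8, align 8) → ends 80
a at 80 (size 12, align 4) → ends 92
mip_level at 92 (size 4, align 4) → ends 96
total 96 bytes, alignment 8
array of 19: 19 × 96 = 1824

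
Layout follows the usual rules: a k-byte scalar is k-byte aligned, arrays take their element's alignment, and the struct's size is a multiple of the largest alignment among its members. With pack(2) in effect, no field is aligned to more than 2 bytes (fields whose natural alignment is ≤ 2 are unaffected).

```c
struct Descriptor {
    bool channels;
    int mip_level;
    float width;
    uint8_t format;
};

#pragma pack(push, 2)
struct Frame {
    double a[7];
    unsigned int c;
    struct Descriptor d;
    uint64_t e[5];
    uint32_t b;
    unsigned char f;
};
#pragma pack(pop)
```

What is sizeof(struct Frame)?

Descriptor: @0: channels [1B, align 1] → 1; +3 pad (align 4); @4: mip_level [4B, align 4] → 8; @8: width [4B, align 4] → 12; @12: format [1B, align 1] → 13; +3 tail pad (align 4); size 16, align 4
@0: a [56B, align 2] → 56
@56: c [4B, align 2] → 60
@60: d [16B, align 2] → 76
@76: e [40B, align 2] → 116
@116: b [4B, align 2] → 120
@120: f [1B, align 1] → 121
+1 tail pad (align 2)
size 122, align 2

122 bytes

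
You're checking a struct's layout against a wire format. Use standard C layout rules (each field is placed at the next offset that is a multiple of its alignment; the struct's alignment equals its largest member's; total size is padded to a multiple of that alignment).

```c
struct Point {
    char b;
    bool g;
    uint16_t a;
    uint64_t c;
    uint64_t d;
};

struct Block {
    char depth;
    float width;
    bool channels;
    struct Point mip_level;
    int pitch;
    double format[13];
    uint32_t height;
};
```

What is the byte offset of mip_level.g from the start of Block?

17

Point: 0..1  b  (1B, 1-aligned); 1..2  g  (1B, 1-aligned); 2..4  a  (2B, 2-aligned); 4..8  -- padding (4B); 8..16  c  (8B, 8-aligned); 16..24  d  (8B, 8-aligned); sizeof = 24, alignof = 8
0..1  depth  (1B, 1-aligned)
1..4  -- padding (3B)
4..8  width  (4B, 4-aligned)
8..9  channels  (1B, 1-aligned)
9..16  -- padding (7B)
16..40  mip_level  (24B, 8-aligned)
within Point: g at 1
16 + 1 = 17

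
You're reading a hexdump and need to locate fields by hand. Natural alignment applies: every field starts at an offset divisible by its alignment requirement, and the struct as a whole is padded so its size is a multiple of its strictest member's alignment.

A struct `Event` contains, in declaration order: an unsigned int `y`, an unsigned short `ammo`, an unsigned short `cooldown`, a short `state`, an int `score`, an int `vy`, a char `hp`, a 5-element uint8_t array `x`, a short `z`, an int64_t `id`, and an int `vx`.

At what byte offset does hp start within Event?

@0: y [4B, align 4] → 4
@4: ammo [2B, align 2] → 6
@6: cooldown [2B, align 2] → 8
@8: state [2B, align 2] → 10
+2 pad (align 4)
@12: score [4B, align 4] → 16
@16: vy [4B, align 4] → 20
@20: hp [1B, align 1] → 21

20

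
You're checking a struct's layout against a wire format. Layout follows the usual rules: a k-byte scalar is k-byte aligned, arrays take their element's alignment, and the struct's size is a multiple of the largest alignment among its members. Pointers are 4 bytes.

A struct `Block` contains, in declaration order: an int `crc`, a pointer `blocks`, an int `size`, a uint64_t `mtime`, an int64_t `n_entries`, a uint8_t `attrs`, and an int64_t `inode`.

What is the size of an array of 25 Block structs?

@0: crc [4B, align 4] → 4
@4: blocks [4B, align 4] → 8
@8: size [4B, align 4] → 12
+4 pad (align 8)
@16: mtime [8B, align 8] → 24
@24: n_entries [8B, align 8] → 32
@32: attrs [1B, align 1] → 33
+7 pad (align 8)
@40: inode [8B, align 8] → 48
size 48, align 8
array of 25: 25 × 48 = 1200

1200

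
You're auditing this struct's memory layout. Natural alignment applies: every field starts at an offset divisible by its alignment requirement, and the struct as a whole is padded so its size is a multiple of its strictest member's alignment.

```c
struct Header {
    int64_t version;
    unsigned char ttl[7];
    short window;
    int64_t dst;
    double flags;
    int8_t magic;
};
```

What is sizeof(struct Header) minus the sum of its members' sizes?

14

version at 0 (size 8, align 8) → ends 8
ttl at 8 (size 7, align 1) → ends 15
pad 1 to align 2 for window
window at 16 (size 2, align 2) → ends 18
pad 6 to align 8 for dst
dst at 24 (size 8, align 8) → ends 32
flags at 32 (size 8, align 8) → ends 40
magic at 40 (size 1, align 1) → ends 41
tail pad 7 to reach multiple of 8
total 48 bytes, alignment 8
data bytes 34, size 48 → padding 14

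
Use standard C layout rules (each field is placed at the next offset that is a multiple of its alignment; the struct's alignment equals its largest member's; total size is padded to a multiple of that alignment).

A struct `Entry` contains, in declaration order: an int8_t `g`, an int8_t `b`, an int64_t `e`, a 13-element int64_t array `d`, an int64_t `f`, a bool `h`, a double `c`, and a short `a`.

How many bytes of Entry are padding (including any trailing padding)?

@0: g [1B, align 1] → 1
@1: b [1B, align 1] → 2
+6 pad (align 8)
@8: e [8B, align 8] → 16
@16: d [104B, align 8] → 120
@120: f [8B, align 8] → 128
@128: h [1B, align 1] → 129
+7 pad (align 8)
@136: c [8B, align 8] → 144
@144: a [2B, align 2] → 146
+6 tail pad (align 8)
size 152, align 8
data bytes 133, size 152 → padding 19

19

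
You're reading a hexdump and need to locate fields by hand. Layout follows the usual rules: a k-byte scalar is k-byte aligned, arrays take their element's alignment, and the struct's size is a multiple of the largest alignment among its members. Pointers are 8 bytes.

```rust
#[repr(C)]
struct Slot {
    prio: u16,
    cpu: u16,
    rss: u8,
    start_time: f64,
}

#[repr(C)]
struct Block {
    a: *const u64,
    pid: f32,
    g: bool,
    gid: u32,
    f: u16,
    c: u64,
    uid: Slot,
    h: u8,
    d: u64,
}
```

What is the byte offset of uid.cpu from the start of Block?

34

Slot: prio at 0 (size 2, align 2) → ends 2; cpu at 2 (size 2, align 2) → ends 4; rss at 4 (size 1, align 1) → ends 5; pad 3 to align 8 for start_time; start_time at 8 (size 8, align 8) → ends 16; total 16 bytes, alignment 8
a at 0 (size 8, align 8) → ends 8
pid at 8 (size 4, align 4) → ends 12
g at 12 (size 1, align 1) → ends 13
pad 3 to align 4 for gid
gid at 16 (size 4, align 4) → ends 20
f at 20 (size 2, align 2) → ends 22
pad 2 to align 8 for c
c at 24 (size 8, align 8) → ends 32
uid at 32 (size 16, align 8) → ends 48
within Slot: cpu at 2
32 + 2 = 34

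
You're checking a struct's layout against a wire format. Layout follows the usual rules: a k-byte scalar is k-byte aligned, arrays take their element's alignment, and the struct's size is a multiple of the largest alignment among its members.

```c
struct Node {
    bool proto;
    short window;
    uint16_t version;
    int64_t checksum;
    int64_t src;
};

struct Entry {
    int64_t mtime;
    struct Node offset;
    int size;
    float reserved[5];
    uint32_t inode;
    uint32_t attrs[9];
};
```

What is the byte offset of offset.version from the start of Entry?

12

Node: 0..1  proto  (1B, 1-aligned); 1..2  -- padding (1B); 2..4  window  (2B, 2-aligned); 4..6  version  (2B, 2-aligned); 6..8  -- padding (2B); 8..16  checksum  (8B, 8-aligned); 16..24  src  (8B, 8-aligned); sizeof = 24, alignof = 8
0..8  mtime  (8B, 8-aligned)
8..32  offset  (24B, 8-aligned)
within Node: version at 4
8 + 4 = 12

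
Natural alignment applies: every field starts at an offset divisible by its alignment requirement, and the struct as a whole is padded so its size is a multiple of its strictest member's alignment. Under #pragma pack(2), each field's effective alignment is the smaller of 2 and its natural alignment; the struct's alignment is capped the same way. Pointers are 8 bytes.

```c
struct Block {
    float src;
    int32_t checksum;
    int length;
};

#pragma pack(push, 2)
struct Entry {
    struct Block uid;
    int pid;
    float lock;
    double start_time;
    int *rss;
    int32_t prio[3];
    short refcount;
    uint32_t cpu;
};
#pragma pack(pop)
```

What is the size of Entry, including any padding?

Block: src at 0 (size 4, align 4) → ends 4; checksum at 4 (size 4, align 4) → ends 8; length at 8 (size 4, align 4) → ends 12; total 12 bytes, alignment 4
uid at 0 (size 12, align 2) → ends 12
pid at 12 (size 4, align 2) → ends 16
lock at 16 (size 4, align 2) → ends 20
start_time at 20 (size 8, align 2) → ends 28
rss at 28 (size 8, align 2) → ends 36
prio at 36 (size 12, align 2) → ends 48
refcount at 48 (size 2, align 2) → ends 50
cpu at 50 (size 4, align 2) → ends 54
total 54 bytes, alignment 2

54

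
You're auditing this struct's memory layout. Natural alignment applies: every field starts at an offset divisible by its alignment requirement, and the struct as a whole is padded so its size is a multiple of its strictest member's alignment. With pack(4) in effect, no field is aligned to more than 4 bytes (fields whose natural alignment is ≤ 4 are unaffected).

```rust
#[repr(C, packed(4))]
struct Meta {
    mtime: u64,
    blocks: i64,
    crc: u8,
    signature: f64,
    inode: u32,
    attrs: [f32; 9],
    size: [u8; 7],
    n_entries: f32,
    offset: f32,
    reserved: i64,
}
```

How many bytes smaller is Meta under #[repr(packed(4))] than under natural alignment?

4

natural layout:
  @0: mtime [8B, align 8] → 8
  @8: blocks [8B, align 8] → 16
  @16: crc [1B, align 1] → 17
  +7 pad (align 8)
  @24: signature [8B, align 8] → 32
  @32: inode [4B, align 4] → 36
  @36: attrs [36B, align 4] → 72
  @72: size [7B, align 1] → 79
  +1 pad (align 4)
  @80: n_entries [4B, align 4] → 84
  @84: offset [4B, align 4] → 88
  @88: reserved [8B, align 8] → 96
  size 96, align 8
packed(4) layout:
  @0: mtime [8B, align 4] → 8
  @8: blocks [8B, align 4] → 16
  @16: crc [1B, align 1] → 17
  +3 pad (align 4)
  @20: signature [8B, align 4] → 28
  @28: inode [4B, align 4] → 32
  @32: attrs [36B, align 4] → 68
  @68: size [7B, align 1] → 75
  +1 pad (align 4)
  @76: n_entries [4B, align 4] → 80
  @80: offset [4B, align 4] → 84
  @84: reserved [8B, align 4] → 92
  size 92, align 4
96 − 92 = 4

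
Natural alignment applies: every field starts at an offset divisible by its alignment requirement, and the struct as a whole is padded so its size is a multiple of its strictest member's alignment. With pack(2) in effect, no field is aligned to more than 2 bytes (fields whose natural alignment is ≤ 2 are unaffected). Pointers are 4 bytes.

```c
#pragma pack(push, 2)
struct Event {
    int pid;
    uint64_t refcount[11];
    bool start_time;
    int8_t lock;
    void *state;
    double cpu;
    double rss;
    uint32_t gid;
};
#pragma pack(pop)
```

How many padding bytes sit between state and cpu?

0

@0: pid [4B, align 2] → 4
@4: refcount [88B, align 2] → 92
@92: start_time [1B, align 1] → 93
@93: lock [1B, align 1] → 94
@94: state [4B, align 2] → 98
@98: cpu [8B, align 2] → 106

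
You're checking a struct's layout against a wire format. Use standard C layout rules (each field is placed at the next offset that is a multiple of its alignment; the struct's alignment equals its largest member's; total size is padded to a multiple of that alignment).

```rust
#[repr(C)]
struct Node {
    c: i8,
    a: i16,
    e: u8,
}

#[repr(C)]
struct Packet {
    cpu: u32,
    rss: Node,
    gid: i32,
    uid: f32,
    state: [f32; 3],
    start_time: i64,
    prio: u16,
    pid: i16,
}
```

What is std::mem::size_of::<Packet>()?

48

Node: @0: c [1B, align 1] → 1; +1 pad (align 2); @2: a [2B, align 2] → 4; @4: e [1B, align 1] → 5; +1 tail pad (align 2); size 6, align 2
@0: cpu [4B, align 4] → 4
@4: rss [6B, align 2] → 10
+2 pad (align 4)
@12: gid [4B, align 4] → 16
@16: uid [4B, align 4] → 20
@20: state [12B, align 4] → 32
@32: start_time [8B, align 8] → 40
@40: prio [2B, align 2] → 42
@42: pid [2B, align 2] → 44
+4 tail pad (align 8)
size 48, align 8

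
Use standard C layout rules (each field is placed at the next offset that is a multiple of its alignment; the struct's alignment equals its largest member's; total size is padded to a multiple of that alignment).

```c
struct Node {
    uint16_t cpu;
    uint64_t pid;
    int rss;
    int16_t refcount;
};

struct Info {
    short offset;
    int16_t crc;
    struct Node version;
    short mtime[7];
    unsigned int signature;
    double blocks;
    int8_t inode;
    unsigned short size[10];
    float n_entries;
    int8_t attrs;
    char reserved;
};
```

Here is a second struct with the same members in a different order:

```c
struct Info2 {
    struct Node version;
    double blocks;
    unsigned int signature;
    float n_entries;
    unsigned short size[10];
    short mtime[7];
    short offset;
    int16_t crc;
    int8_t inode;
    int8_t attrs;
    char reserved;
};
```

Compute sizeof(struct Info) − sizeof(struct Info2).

Node: 0..2  cpu  (2B, 2-aligned); 2..8  -- padding (6B); 8..16  pid  (8B, 8-aligned); 16..20  rss  (4B, 4-aligned); 20..22  refcount  (2B, 2-aligned); 22..24  -- tail padding (2B); sizeof = 24, alignof = 8
0..2  offset  (2B, 2-aligned)
2..4  crc  (2B, 2-aligned)
4..8  -- padding (4B)
8..32  version  (24B, 8-aligned)
32..46  mtime  (14B, 2-aligned)
46..48  -- padding (2B)
48..52  signature  (4B, 4-aligned)
52..56  -- padding (4B)
56..64  blocks  (8B, 8-aligned)
64..65  inode  (1B, 1-aligned)
65..66  -- padding (1B)
66..86  size  (20B, 2-aligned)
86..88  -- padding (2B)
88..92  n_entries  (4B, 4-aligned)
92..93  attrs  (1B, 1-aligned)
93..94  reserved  (1B, 1-aligned)
94..96  -- tail padding (2B)
sizeof = 96, alignof = 8
— Info2 —
0..24  version  (24B, 8-aligned)
24..32  blocks  (8B, 8-aligned)
32..36  signature  (4B, 4-aligned)
36..40  n_entries  (4B, 4-aligned)
40..60  size  (20B, 2-aligned)
60..74  mtime  (14B, 2-aligned)
74..76  offset  (2B, 2-aligned)
76..78  crc  (2B, 2-aligned)
78..79  inode  (1B, 1-aligned)
79..80  attrs  (1B, 1-aligned)
80..81  reserved  (1B, 1-aligned)
81..88  -- tail padding (7B)
sizeof = 88, alignof = 8
96 − 88 = 8

8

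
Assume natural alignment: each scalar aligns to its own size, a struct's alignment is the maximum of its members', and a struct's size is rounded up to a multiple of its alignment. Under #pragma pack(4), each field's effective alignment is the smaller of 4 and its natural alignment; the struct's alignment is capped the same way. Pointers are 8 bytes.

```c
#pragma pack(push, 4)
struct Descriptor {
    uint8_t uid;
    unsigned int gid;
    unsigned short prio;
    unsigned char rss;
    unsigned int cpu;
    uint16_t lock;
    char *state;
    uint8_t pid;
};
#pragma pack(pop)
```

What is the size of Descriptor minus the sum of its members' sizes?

uid at 0 (size 1, align 1) → ends 1
pad 3 to align 4 for gid
gid at 4 (size 4, align 4) → ends 8
prio at 8 (size 2, align 2) → ends 10
rss at 10 (size 1, align 1) → ends 11
pad 1 to align 4 for cpu
cpu at 12 (size 4, align 4) → ends 16
lock at 16 (size 2, align 2) → ends 18
pad 2 to align 4 for state
state at 20 (size 8, align 4) → ends 28
pid at 28 (size 1, align 1) → ends 29
tail pad 3 to reach multiple of 4
total 32 bytes, alignment 4
data bytes 23, size 32 → padding 9

9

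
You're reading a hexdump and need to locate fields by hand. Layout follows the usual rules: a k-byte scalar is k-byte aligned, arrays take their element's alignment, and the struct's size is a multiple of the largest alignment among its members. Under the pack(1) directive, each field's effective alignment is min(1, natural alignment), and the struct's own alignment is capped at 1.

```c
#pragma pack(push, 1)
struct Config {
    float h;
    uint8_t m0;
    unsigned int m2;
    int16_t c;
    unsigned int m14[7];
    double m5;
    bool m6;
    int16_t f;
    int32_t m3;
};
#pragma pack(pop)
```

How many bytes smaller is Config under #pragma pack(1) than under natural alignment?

natural layout:
  0..4  h  (4B, 4-aligned)
  4..5  m0  (1B, 1-aligned)
  5..8  -- padding (3B)
  8..12  m2  (4B, 4-aligned)
  12..14  c  (2B, 2-aligned)
  14..16  -- padding (2B)
  16..44  m14  (28B, 4-aligned)
  44..48  -- padding (4B)
  48..56  m5  (8B, 8-aligned)
  56..57  m6  (1B, 1-aligned)
  57..58  -- padding (1B)
  58..60  f  (2B, 2-aligned)
  60..64  m3  (4B, 4-aligned)
  sizeof = 64, alignof = 8
packed(1) layout:
  0..4  h  (4B, 1-aligned)
  4..5  m0  (1B, 1-aligned)
  5..9  m2  (4B, 1-aligned)
  9..11  c  (2B, 1-aligned)
  11..39  m14  (28B, 1-aligned)
  39..47  m5  (8B, 1-aligned)
  47..48  m6  (1B, 1-aligned)
  48..50  f  (2B, 1-aligned)
  50..54  m3  (4B, 1-aligned)
  sizeof = 54, alignof = 1
64 − 54 = 10

10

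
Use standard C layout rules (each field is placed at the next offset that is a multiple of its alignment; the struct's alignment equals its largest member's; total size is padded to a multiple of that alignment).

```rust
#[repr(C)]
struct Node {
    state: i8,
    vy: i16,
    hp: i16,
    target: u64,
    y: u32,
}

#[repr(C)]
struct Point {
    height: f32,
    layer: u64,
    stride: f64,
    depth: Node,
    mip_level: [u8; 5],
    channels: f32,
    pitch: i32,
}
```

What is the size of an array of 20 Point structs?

Node: state at 0 (size 1, align 1) → ends 1; pad 1 to align 2 for vy; vy at 2 (size 2, align 2) → ends 4; hp at 4 (size 2, align 2) → ends 6; pad 2 to align 8 for target; target at 8 (size 8, align 8) → ends 16; y at 16 (size 4, align 4) → ends 20; tail pad 4 to reach multiple of 8; total 24 bytes, alignment 8
height at 0 (size 4, align 4) → ends 4
pad 4 to align 8 for layer
layer at 8 (size 8, align 8) → ends 16
stride at 16 (size 8, align 8) → ends 24
depth at 24 (size 24, align 8) → ends 48
mip_level at 48 (size 5, align 1) → ends 53
pad 3 to align 4 for channels
channels at 56 (size 4, align 4) → ends 60
pitch at 60 (size 4, align 4) → ends 64
total 64 bytes, alignment 8
array of 20: 20 × 64 = 1280

1280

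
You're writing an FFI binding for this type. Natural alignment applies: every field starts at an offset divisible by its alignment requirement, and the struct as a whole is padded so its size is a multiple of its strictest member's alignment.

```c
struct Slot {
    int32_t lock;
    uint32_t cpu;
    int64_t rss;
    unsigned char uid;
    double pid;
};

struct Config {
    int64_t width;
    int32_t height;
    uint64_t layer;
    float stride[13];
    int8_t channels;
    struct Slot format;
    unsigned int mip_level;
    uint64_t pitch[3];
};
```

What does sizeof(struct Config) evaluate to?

144 bytes

Slot: lock at 0 (size 4, align 4) → ends 4; cpu at 4 (size 4, align 4) → ends 8; rss at 8 (size 8, align 8) → ends 16; uid at 16 (size 1, align 1) → ends 17; pad 7 to align 8 for pid; pid at 24 (size 8, align 8) → ends 32; total 32 bytes, alignment 8
width at 0 (size 8, align 8) → ends 8
height at 8 (size 4, align 4) → ends 12
pad 4 to align 8 for layer
layer at 16 (size 8, align 8) → ends 24
stride at 24 (size 52, align 4) → ends 76
channels at 76 (size 1, align 1) → ends 77
pad 3 to align 8 for format
format at 80 (size 32, align 8) → ends 112
mip_level at 112 (size 4, align 4) → ends 116
pad 4 to align 8 for pitch
pitch at 120 (size 24, align 8) → ends 144
total 144 bytes, alignment 8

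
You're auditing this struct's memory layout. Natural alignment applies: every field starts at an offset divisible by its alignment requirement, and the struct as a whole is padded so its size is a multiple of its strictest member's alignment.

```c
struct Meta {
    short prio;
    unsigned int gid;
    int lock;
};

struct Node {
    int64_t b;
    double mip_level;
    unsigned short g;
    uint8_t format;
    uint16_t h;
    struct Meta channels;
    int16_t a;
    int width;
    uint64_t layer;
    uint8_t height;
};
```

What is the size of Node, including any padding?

Meta: prio at 0 (size 2, align 2) → ends 2; pad 2 to align 4 for gid; gid at 4 (size 4, align 4) → ends 8; lock at 8 (size 4, align 4) → ends 12; total 12 bytes, alignment 4
b at 0 (size 8, align 8) → ends 8
mip_level at 8 (size 8, align 8) → ends 16
g at 16 (size 2, align 2) → ends 18
format at 18 (size 1, align 1) → ends 19
pad 1 to align 2 for h
h at 20 (size 2, align 2) → ends 22
pad 2 to align 4 for channels
channels at 24 (size 12, align 4) → ends 36
a at 36 (size 2, align 2) → ends 38
pad 2 to align 4 for width
width at 40 (size 4, align 4) → ends 44
pad 4 to align 8 for layer
layer at 48 (size 8, align 8) → ends 56
height at 56 (size 1, align 1) → ends 57
tail pad 7 to reach multiple of 8
total 64 bytes, alignment 8

64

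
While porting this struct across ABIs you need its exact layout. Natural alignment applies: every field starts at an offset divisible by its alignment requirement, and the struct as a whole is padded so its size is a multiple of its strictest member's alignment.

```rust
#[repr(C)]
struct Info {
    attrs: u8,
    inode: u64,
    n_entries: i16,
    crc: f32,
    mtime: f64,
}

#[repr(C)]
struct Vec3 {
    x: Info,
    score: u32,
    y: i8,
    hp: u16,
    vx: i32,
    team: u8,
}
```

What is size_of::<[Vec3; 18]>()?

Info: attrs at 0 (size 1, align 1) → ends 1; pad 7 to align 8 for inode; inode at 8 (size 8, align 8) → ends 16; n_entries at 16 (size 2, align 2) → ends 18; pad 2 to align 4 for crc; crc at 20 (size 4, align 4) → ends 24; mtime at 24 (size 8, align 8) → ends 32; total 32 bytes, alignment 8
x at 0 (size 32, align 8) → ends 32
score at 32 (size 4, align 4) → ends 36
y at 36 (size 1, align 1) → ends 37
pad 1 to align 2 for hp
hp at 38 (size 2, align 2) → ends 40
vx at 40 (size 4, align 4) → ends 44
team at 44 (size 1, align 1) → ends 45
tail pad 3 to reach multiple of 8
total 48 bytes, alignment 8
array of 18: 18 × 48 = 864

864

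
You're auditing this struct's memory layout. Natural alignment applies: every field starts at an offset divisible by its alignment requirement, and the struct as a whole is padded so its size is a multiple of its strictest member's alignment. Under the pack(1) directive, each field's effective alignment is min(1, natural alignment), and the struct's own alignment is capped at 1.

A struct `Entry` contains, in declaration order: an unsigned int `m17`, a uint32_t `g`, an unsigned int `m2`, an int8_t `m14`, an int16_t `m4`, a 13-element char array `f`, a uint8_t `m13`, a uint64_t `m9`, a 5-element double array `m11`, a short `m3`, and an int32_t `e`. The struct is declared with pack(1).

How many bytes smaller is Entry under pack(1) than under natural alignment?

5

natural layout:
  m17 at 0 (size 4, align 4) → ends 4
  g at 4 (size 4, align 4) → ends 8
  m2 at 8 (size 4, align 4) → ends 12
  m14 at 12 (size 1, align 1) → ends 13
  pad 1 to align 2 for m4
  m4 at 14 (size 2, align 2) → ends 16
  f at 16 (size 13, align 1) → ends 29
  m13 at 29 (size 1, align 1) → ends 30
  pad 2 to align 8 for m9
  m9 at 32 (size 8, align 8) → ends 40
  m11 at 40 (size 40, align 8) → ends 80
  m3 at 80 (size 2, align 2) → ends 82
  pad 2 to align 4 for e
  e at 84 (size 4, align 4) → ends 88
  total 88 bytes, alignment 8
packed(1) layout:
  m17 at 0 (size 4, align 1) → ends 4
  g at 4 (size 4, align 1) → ends 8
  m2 at 8 (size 4, align 1) → ends 12
  m14 at 12 (size 1, align 1) → ends 13
  m4 at 13 (size 2, align 1) → ends 15
  f at 15 (size 13, align 1) → ends 28
  m13 at 28 (size 1, align 1) → ends 29
  m9 at 29 (size 8, align 1) → ends 37
  m11 at 37 (size 40, align 1) → ends 77
  m3 at 77 (size 2, align 1) → ends 79
  e at 79 (size 4, align 1) → ends 83
  total 83 bytes, alignment 1
88 − 83 = 5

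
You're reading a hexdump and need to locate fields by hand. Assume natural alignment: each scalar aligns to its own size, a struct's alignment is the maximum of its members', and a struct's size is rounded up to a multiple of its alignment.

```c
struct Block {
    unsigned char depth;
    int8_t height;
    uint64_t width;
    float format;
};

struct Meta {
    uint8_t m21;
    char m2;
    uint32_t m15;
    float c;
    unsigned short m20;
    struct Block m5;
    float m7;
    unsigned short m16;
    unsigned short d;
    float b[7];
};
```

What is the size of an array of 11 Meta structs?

880

Block: 0..1  depth  (1B, 1-aligned); 1..2  height  (1B, 1-aligned); 2..8  -- padding (6B); 8..16  width  (8B, 8-aligned); 16..20  format  (4B, 4-aligned); 20..24  -- tail padding (4B); sizeof = 24, alignof = 8
0..1  m21  (1B, 1-aligned)
1..2  m2  (1B, 1-aligned)
2..4  -- padding (2B)
4..8  m15  (4B, 4-aligned)
8..12  c  (4B, 4-aligned)
12..14  m20  (2B, 2-aligned)
14..16  -- padding (2B)
16..40  m5  (24B, 8-aligned)
40..44  m7  (4B, 4-aligned)
44..46  m16  (2B, 2-aligned)
46..48  d  (2B, 2-aligned)
48..76  b  (28B, 4-aligned)
76..80  -- tail padding (4B)
sizeof = 80, alignof = 8
array of 11: 11 × 80 = 880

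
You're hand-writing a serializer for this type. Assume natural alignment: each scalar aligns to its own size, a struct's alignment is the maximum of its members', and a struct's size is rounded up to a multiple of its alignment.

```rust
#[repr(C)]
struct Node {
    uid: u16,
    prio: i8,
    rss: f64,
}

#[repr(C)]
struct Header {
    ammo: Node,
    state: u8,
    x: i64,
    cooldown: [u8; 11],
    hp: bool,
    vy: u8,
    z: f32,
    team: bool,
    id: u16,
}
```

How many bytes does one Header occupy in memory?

Node: @0: uid [2B, align 2] → 2; @2: prio [1B, align 1] → 3; +5 pad (align 8); @8: rss [8B, align 8] → 16; size 16, align 8
@0: ammo [16B, align 8] → 16
@16: state [1B, align 1] → 17
+7 pad (align 8)
@24: x [8B, align 8] → 32
@32: cooldown [11B, align 1] → 43
@43: hp [1B, align 1] → 44
@44: vy [1B, align 1] → 45
+3 pad (align 4)
@48: z [4B, align 4] → 52
@52: team [1B, align 1] → 53
+1 pad (align 2)
@54: id [2B, align 2] → 56
size 56, align 8

56 bytes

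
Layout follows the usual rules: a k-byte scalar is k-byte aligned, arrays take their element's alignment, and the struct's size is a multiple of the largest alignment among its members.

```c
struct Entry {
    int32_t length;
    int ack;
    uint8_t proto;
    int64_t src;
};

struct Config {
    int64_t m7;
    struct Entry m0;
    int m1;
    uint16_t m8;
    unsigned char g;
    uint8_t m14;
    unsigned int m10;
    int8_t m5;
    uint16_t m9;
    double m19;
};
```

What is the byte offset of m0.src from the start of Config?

Entry: 0..4  length  (4B, 4-aligned); 4..8  ack  (4B, 4-aligned); 8..9  proto  (1B, 1-aligned); 9..16  -- padding (7B); 16..24  src  (8B, 8-aligned); sizeof = 24, alignof = 8
0..8  m7  (8B, 8-aligned)
8..32  m0  (24B, 8-aligned)
within Entry: src at 16
8 + 16 = 24

24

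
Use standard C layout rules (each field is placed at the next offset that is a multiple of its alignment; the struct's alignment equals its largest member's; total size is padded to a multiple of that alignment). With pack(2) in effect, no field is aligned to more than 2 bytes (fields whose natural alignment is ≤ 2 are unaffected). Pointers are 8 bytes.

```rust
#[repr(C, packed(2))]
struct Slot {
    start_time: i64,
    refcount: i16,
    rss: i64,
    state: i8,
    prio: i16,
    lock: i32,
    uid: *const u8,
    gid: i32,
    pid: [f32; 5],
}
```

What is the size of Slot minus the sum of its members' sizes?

0..8  start_time  (8B, 2-aligned)
8..10  refcount  (2B, 2-aligned)
10..18  rss  (8B, 2-aligned)
18..19  state  (1B, 1-aligned)
19..20  -- padding (1B)
20..22  prio  (2B, 2-aligned)
22..26  lock  (4B, 2-aligned)
26..34  uid  (8B, 2-aligned)
34..38  gid  (4B, 2-aligned)
38..58  pid  (20B, 2-aligned)
sizeof = 58, alignof = 2
data bytes 57, size 58 → padding 1

1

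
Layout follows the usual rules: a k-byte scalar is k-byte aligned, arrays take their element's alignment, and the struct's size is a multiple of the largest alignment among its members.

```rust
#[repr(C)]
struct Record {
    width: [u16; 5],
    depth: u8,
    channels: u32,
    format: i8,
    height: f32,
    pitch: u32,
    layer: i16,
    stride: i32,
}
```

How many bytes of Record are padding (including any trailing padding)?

0..10  width  (10B, 2-aligned)
10..11  depth  (1B, 1-aligned)
11..12  -- padding (1B)
12..16  channels  (4B, 4-aligned)
16..17  format  (1B, 1-aligned)
17..20  -- padding (3B)
20..24  height  (4B, 4-aligned)
24..28  pitch  (4B, 4-aligned)
28..30  layer  (2B, 2-aligned)
30..32  -- padding (2B)
32..36  stride  (4B, 4-aligned)
sizeof = 36, alignof = 4
data bytes 30, size 36 → padding 6

6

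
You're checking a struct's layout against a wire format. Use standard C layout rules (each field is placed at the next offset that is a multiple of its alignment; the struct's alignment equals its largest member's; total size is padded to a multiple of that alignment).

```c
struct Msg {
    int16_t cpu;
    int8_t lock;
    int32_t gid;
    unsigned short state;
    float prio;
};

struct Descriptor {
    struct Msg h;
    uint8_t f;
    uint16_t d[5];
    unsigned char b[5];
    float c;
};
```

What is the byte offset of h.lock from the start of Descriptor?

2

Msg: 0..2  cpu  (2B, 2-aligned); 2..3  lock  (1B, 1-aligned); 3..4  -- padding (1B); 4..8  gid  (4B, 4-aligned); 8..10  state  (2B, 2-aligned); 10..12  -- padding (2B); 12..16  prio  (4B, 4-aligned); sizeof = 16, alignof = 4
0..16  h  (16B, 4-aligned)
within Msg: lock at 2
0 + 2 = 2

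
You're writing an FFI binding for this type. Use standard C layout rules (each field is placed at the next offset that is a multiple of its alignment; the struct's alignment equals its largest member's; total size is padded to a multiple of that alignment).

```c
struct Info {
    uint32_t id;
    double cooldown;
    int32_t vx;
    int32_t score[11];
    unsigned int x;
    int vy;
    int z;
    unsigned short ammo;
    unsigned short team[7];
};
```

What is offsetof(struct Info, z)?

72

@0: id [4B, align 4] → 4
+4 pad (align 8)
@8: cooldown [8B, align 8] → 16
@16: vx [4B, align 4] → 20
@20: score [44B, align 4] → 64
@64: x [4B, align 4] → 68
@68: vy [4B, align 4] → 72
@72: z [4B, align 4] → 76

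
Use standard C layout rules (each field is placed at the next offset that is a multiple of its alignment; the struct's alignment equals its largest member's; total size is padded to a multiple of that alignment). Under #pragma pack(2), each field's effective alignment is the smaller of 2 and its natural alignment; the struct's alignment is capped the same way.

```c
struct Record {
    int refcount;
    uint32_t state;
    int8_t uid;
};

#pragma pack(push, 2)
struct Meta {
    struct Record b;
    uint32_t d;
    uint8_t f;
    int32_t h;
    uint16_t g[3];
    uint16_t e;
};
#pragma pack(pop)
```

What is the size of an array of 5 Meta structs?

150

Record: 0..4  refcount  (4B, 4-aligned); 4..8  state  (4B, 4-aligned); 8..9  uid  (1B, 1-aligned); 9..12  -- tail padding (3B); sizeof = 12, alignof = 4
0..12  b  (12B, 2-aligned)
12..16  d  (4B, 2-aligned)
16..17  f  (1B, 1-aligned)
17..18  -- padding (1B)
18..22  h  (4B, 2-aligned)
22..28  g  (6B, 2-aligned)
28..30  e  (2B, 2-aligned)
sizeof = 30, alignof = 2
array of 5: 5 × 30 = 150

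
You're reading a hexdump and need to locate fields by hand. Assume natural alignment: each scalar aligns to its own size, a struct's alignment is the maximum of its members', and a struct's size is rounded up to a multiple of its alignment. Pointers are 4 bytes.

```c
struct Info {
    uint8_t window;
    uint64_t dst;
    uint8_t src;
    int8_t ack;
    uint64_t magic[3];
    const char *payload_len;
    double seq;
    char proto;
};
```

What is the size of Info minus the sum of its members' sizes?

0..1  window  (1B, 1-aligned)
1..8  -- padding (7B)
8..16  dst  (8B, 8-aligned)
16..17  src  (1B, 1-aligned)
17..18  ack  (1B, 1-aligned)
18..24  -- padding (6B)
24..48  magic  (24B, 8-aligned)
48..52  payload_len  (4B, 4-aligned)
52..56  -- padding (4B)
56..64  seq  (8B, 8-aligned)
64..65  proto  (1B, 1-aligned)
65..72  -- tail padding (7B)
sizeof = 72, alignof = 8
data bytes 48, size 72 → padding 24

24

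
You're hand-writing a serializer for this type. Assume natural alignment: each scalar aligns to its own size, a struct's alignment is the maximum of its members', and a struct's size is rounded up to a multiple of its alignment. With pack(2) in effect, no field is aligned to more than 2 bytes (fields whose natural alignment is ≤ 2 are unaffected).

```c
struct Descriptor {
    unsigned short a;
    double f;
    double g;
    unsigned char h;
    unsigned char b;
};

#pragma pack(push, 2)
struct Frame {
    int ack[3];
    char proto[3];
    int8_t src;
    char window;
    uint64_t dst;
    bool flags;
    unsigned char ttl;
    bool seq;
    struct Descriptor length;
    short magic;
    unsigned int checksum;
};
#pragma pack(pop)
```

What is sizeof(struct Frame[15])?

Descriptor: 0..2  a  (2B, 2-aligned); 2..8  -- padding (6B); 8..16  f  (8B, 8-aligned); 16..24  g  (8B, 8-aligned); 24..25  h  (1B, 1-aligned); 25..26  b  (1B, 1-aligned); 26..32  -- tail padding (6B); sizeof = 32, alignof = 8
0..12  ack  (12B, 2-aligned)
12..15  proto  (3B, 1-aligned)
15..16  src  (1B, 1-aligned)
16..17  window  (1B, 1-aligned)
17..18  -- padding (1B)
18..26  dst  (8B, 2-aligned)
26..27  flags  (1B, 1-aligned)
27..28  ttl  (1B, 1-aligned)
28..29  seq  (1B, 1-aligned)
29..30  -- padding (1B)
30..62  length  (32B, 2-aligned)
62..64  magic  (2B, 2-aligned)
64..68  checksum  (4B, 2-aligned)
sizeof = 68, alignof = 2
array of 15: 15 × 68 = 1020

1020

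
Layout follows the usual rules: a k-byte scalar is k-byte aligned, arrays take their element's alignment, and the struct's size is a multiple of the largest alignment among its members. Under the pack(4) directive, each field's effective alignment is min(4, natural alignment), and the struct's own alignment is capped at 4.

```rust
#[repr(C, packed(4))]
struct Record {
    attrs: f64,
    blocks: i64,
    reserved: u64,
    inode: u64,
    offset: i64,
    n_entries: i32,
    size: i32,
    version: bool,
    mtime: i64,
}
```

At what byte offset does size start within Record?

44

0..8  attrs  (8B, 4-aligned)
8..16  blocks  (8B, 4-aligned)
16..24  reserved  (8B, 4-aligned)
24..32  inode  (8B, 4-aligned)
32..40  offset  (8B, 4-aligned)
40..44  n_entries  (4B, 4-aligned)
44..48  size  (4B, 4-aligned)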